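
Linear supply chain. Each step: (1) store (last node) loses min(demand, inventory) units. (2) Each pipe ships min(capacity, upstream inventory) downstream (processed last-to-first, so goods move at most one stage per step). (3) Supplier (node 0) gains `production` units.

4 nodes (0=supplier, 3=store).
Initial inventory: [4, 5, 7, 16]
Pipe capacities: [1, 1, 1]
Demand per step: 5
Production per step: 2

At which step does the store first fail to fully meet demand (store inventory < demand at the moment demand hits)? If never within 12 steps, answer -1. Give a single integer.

Step 1: demand=5,sold=5 ship[2->3]=1 ship[1->2]=1 ship[0->1]=1 prod=2 -> [5 5 7 12]
Step 2: demand=5,sold=5 ship[2->3]=1 ship[1->2]=1 ship[0->1]=1 prod=2 -> [6 5 7 8]
Step 3: demand=5,sold=5 ship[2->3]=1 ship[1->2]=1 ship[0->1]=1 prod=2 -> [7 5 7 4]
Step 4: demand=5,sold=4 ship[2->3]=1 ship[1->2]=1 ship[0->1]=1 prod=2 -> [8 5 7 1]
Step 5: demand=5,sold=1 ship[2->3]=1 ship[1->2]=1 ship[0->1]=1 prod=2 -> [9 5 7 1]
Step 6: demand=5,sold=1 ship[2->3]=1 ship[1->2]=1 ship[0->1]=1 prod=2 -> [10 5 7 1]
Step 7: demand=5,sold=1 ship[2->3]=1 ship[1->2]=1 ship[0->1]=1 prod=2 -> [11 5 7 1]
Step 8: demand=5,sold=1 ship[2->3]=1 ship[1->2]=1 ship[0->1]=1 prod=2 -> [12 5 7 1]
Step 9: demand=5,sold=1 ship[2->3]=1 ship[1->2]=1 ship[0->1]=1 prod=2 -> [13 5 7 1]
Step 10: demand=5,sold=1 ship[2->3]=1 ship[1->2]=1 ship[0->1]=1 prod=2 -> [14 5 7 1]
Step 11: demand=5,sold=1 ship[2->3]=1 ship[1->2]=1 ship[0->1]=1 prod=2 -> [15 5 7 1]
Step 12: demand=5,sold=1 ship[2->3]=1 ship[1->2]=1 ship[0->1]=1 prod=2 -> [16 5 7 1]
First stockout at step 4

4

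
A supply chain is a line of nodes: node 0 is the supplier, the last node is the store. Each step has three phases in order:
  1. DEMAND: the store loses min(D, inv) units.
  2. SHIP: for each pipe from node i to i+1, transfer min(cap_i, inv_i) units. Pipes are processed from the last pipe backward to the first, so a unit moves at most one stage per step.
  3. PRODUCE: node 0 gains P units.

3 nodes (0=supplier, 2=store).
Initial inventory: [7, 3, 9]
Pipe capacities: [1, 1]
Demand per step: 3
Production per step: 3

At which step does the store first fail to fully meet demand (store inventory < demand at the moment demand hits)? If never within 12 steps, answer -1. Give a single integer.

Step 1: demand=3,sold=3 ship[1->2]=1 ship[0->1]=1 prod=3 -> [9 3 7]
Step 2: demand=3,sold=3 ship[1->2]=1 ship[0->1]=1 prod=3 -> [11 3 5]
Step 3: demand=3,sold=3 ship[1->2]=1 ship[0->1]=1 prod=3 -> [13 3 3]
Step 4: demand=3,sold=3 ship[1->2]=1 ship[0->1]=1 prod=3 -> [15 3 1]
Step 5: demand=3,sold=1 ship[1->2]=1 ship[0->1]=1 prod=3 -> [17 3 1]
Step 6: demand=3,sold=1 ship[1->2]=1 ship[0->1]=1 prod=3 -> [19 3 1]
Step 7: demand=3,sold=1 ship[1->2]=1 ship[0->1]=1 prod=3 -> [21 3 1]
Step 8: demand=3,sold=1 ship[1->2]=1 ship[0->1]=1 prod=3 -> [23 3 1]
Step 9: demand=3,sold=1 ship[1->2]=1 ship[0->1]=1 prod=3 -> [25 3 1]
Step 10: demand=3,sold=1 ship[1->2]=1 ship[0->1]=1 prod=3 -> [27 3 1]
Step 11: demand=3,sold=1 ship[1->2]=1 ship[0->1]=1 prod=3 -> [29 3 1]
Step 12: demand=3,sold=1 ship[1->2]=1 ship[0->1]=1 prod=3 -> [31 3 1]
First stockout at step 5

5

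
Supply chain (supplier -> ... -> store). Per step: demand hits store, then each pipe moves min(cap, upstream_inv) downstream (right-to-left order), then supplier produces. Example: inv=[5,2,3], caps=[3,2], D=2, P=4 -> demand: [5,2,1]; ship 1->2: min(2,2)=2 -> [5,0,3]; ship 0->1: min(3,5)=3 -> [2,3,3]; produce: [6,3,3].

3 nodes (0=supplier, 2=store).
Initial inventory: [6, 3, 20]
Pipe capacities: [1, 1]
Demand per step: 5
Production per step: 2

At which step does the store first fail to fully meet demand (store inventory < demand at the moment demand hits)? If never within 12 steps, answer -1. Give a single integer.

Step 1: demand=5,sold=5 ship[1->2]=1 ship[0->1]=1 prod=2 -> [7 3 16]
Step 2: demand=5,sold=5 ship[1->2]=1 ship[0->1]=1 prod=2 -> [8 3 12]
Step 3: demand=5,sold=5 ship[1->2]=1 ship[0->1]=1 prod=2 -> [9 3 8]
Step 4: demand=5,sold=5 ship[1->2]=1 ship[0->1]=1 prod=2 -> [10 3 4]
Step 5: demand=5,sold=4 ship[1->2]=1 ship[0->1]=1 prod=2 -> [11 3 1]
Step 6: demand=5,sold=1 ship[1->2]=1 ship[0->1]=1 prod=2 -> [12 3 1]
Step 7: demand=5,sold=1 ship[1->2]=1 ship[0->1]=1 prod=2 -> [13 3 1]
Step 8: demand=5,sold=1 ship[1->2]=1 ship[0->1]=1 prod=2 -> [14 3 1]
Step 9: demand=5,sold=1 ship[1->2]=1 ship[0->1]=1 prod=2 -> [15 3 1]
Step 10: demand=5,sold=1 ship[1->2]=1 ship[0->1]=1 prod=2 -> [16 3 1]
Step 11: demand=5,sold=1 ship[1->2]=1 ship[0->1]=1 prod=2 -> [17 3 1]
Step 12: demand=5,sold=1 ship[1->2]=1 ship[0->1]=1 prod=2 -> [18 3 1]
First stockout at step 5

5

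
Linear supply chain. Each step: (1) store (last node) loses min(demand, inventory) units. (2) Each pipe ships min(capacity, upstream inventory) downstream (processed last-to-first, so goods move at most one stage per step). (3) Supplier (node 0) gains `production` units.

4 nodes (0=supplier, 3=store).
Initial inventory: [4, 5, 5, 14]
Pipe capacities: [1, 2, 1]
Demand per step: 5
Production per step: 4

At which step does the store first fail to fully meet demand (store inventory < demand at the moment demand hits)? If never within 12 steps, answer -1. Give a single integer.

Step 1: demand=5,sold=5 ship[2->3]=1 ship[1->2]=2 ship[0->1]=1 prod=4 -> [7 4 6 10]
Step 2: demand=5,sold=5 ship[2->3]=1 ship[1->2]=2 ship[0->1]=1 prod=4 -> [10 3 7 6]
Step 3: demand=5,sold=5 ship[2->3]=1 ship[1->2]=2 ship[0->1]=1 prod=4 -> [13 2 8 2]
Step 4: demand=5,sold=2 ship[2->3]=1 ship[1->2]=2 ship[0->1]=1 prod=4 -> [16 1 9 1]
Step 5: demand=5,sold=1 ship[2->3]=1 ship[1->2]=1 ship[0->1]=1 prod=4 -> [19 1 9 1]
Step 6: demand=5,sold=1 ship[2->3]=1 ship[1->2]=1 ship[0->1]=1 prod=4 -> [22 1 9 1]
Step 7: demand=5,sold=1 ship[2->3]=1 ship[1->2]=1 ship[0->1]=1 prod=4 -> [25 1 9 1]
Step 8: demand=5,sold=1 ship[2->3]=1 ship[1->2]=1 ship[0->1]=1 prod=4 -> [28 1 9 1]
Step 9: demand=5,sold=1 ship[2->3]=1 ship[1->2]=1 ship[0->1]=1 prod=4 -> [31 1 9 1]
Step 10: demand=5,sold=1 ship[2->3]=1 ship[1->2]=1 ship[0->1]=1 prod=4 -> [34 1 9 1]
Step 11: demand=5,sold=1 ship[2->3]=1 ship[1->2]=1 ship[0->1]=1 prod=4 -> [37 1 9 1]
Step 12: demand=5,sold=1 ship[2->3]=1 ship[1->2]=1 ship[0->1]=1 prod=4 -> [40 1 9 1]
First stockout at step 4

4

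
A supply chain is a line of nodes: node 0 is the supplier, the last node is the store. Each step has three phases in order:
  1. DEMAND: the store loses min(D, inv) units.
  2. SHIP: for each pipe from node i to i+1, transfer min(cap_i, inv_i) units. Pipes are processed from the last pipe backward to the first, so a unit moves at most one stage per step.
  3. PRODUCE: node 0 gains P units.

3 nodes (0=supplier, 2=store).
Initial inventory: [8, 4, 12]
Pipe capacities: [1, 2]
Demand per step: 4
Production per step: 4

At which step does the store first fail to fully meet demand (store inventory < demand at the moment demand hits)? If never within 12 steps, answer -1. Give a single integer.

Step 1: demand=4,sold=4 ship[1->2]=2 ship[0->1]=1 prod=4 -> [11 3 10]
Step 2: demand=4,sold=4 ship[1->2]=2 ship[0->1]=1 prod=4 -> [14 2 8]
Step 3: demand=4,sold=4 ship[1->2]=2 ship[0->1]=1 prod=4 -> [17 1 6]
Step 4: demand=4,sold=4 ship[1->2]=1 ship[0->1]=1 prod=4 -> [20 1 3]
Step 5: demand=4,sold=3 ship[1->2]=1 ship[0->1]=1 prod=4 -> [23 1 1]
Step 6: demand=4,sold=1 ship[1->2]=1 ship[0->1]=1 prod=4 -> [26 1 1]
Step 7: demand=4,sold=1 ship[1->2]=1 ship[0->1]=1 prod=4 -> [29 1 1]
Step 8: demand=4,sold=1 ship[1->2]=1 ship[0->1]=1 prod=4 -> [32 1 1]
Step 9: demand=4,sold=1 ship[1->2]=1 ship[0->1]=1 prod=4 -> [35 1 1]
Step 10: demand=4,sold=1 ship[1->2]=1 ship[0->1]=1 prod=4 -> [38 1 1]
Step 11: demand=4,sold=1 ship[1->2]=1 ship[0->1]=1 prod=4 -> [41 1 1]
Step 12: demand=4,sold=1 ship[1->2]=1 ship[0->1]=1 prod=4 -> [44 1 1]
First stockout at step 5

5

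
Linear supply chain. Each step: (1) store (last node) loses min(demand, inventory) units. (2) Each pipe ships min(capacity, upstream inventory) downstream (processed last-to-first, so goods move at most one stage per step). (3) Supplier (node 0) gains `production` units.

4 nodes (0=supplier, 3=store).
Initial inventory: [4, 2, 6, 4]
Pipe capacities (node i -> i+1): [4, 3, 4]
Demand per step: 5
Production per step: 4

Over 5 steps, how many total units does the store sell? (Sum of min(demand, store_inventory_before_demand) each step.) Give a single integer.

Step 1: sold=4 (running total=4) -> [4 4 4 4]
Step 2: sold=4 (running total=8) -> [4 5 3 4]
Step 3: sold=4 (running total=12) -> [4 6 3 3]
Step 4: sold=3 (running total=15) -> [4 7 3 3]
Step 5: sold=3 (running total=18) -> [4 8 3 3]

Answer: 18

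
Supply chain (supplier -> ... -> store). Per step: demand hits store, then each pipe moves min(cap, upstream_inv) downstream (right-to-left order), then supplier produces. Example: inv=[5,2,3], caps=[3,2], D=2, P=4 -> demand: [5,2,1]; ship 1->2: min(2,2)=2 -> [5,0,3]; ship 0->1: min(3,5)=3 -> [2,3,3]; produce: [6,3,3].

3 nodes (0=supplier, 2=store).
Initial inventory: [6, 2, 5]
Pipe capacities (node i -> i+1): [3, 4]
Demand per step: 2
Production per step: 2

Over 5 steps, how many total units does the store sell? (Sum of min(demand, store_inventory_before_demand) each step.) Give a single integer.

Step 1: sold=2 (running total=2) -> [5 3 5]
Step 2: sold=2 (running total=4) -> [4 3 6]
Step 3: sold=2 (running total=6) -> [3 3 7]
Step 4: sold=2 (running total=8) -> [2 3 8]
Step 5: sold=2 (running total=10) -> [2 2 9]

Answer: 10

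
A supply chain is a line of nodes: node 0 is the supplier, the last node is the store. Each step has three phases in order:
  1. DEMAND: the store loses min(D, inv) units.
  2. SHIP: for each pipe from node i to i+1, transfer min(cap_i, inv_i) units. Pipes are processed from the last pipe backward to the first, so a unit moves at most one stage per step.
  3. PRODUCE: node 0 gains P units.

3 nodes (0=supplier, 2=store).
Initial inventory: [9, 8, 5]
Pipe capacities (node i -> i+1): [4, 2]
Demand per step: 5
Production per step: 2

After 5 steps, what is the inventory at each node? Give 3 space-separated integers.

Step 1: demand=5,sold=5 ship[1->2]=2 ship[0->1]=4 prod=2 -> inv=[7 10 2]
Step 2: demand=5,sold=2 ship[1->2]=2 ship[0->1]=4 prod=2 -> inv=[5 12 2]
Step 3: demand=5,sold=2 ship[1->2]=2 ship[0->1]=4 prod=2 -> inv=[3 14 2]
Step 4: demand=5,sold=2 ship[1->2]=2 ship[0->1]=3 prod=2 -> inv=[2 15 2]
Step 5: demand=5,sold=2 ship[1->2]=2 ship[0->1]=2 prod=2 -> inv=[2 15 2]

2 15 2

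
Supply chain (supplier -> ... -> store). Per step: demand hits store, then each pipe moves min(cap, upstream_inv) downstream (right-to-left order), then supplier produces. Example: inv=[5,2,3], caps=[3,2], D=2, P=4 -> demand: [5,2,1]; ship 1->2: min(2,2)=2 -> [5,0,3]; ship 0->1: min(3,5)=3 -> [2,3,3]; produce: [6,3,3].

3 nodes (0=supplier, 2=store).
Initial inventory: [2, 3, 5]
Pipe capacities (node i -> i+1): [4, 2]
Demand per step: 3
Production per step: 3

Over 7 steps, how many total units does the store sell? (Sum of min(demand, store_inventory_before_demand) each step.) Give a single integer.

Answer: 17

Derivation:
Step 1: sold=3 (running total=3) -> [3 3 4]
Step 2: sold=3 (running total=6) -> [3 4 3]
Step 3: sold=3 (running total=9) -> [3 5 2]
Step 4: sold=2 (running total=11) -> [3 6 2]
Step 5: sold=2 (running total=13) -> [3 7 2]
Step 6: sold=2 (running total=15) -> [3 8 2]
Step 7: sold=2 (running total=17) -> [3 9 2]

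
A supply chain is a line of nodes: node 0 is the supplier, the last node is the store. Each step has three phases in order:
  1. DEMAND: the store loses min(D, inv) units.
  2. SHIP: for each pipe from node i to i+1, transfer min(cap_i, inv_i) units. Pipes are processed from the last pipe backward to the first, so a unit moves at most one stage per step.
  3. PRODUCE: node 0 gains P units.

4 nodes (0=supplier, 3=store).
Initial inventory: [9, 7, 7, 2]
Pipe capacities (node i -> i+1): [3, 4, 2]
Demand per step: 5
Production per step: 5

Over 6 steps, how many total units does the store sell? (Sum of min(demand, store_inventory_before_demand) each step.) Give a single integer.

Step 1: sold=2 (running total=2) -> [11 6 9 2]
Step 2: sold=2 (running total=4) -> [13 5 11 2]
Step 3: sold=2 (running total=6) -> [15 4 13 2]
Step 4: sold=2 (running total=8) -> [17 3 15 2]
Step 5: sold=2 (running total=10) -> [19 3 16 2]
Step 6: sold=2 (running total=12) -> [21 3 17 2]

Answer: 12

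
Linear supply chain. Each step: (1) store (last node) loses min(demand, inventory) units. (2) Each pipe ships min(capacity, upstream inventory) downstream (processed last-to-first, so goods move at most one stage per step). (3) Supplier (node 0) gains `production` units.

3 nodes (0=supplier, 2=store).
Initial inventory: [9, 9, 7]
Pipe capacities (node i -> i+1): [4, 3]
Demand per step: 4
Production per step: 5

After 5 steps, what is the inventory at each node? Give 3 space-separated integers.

Step 1: demand=4,sold=4 ship[1->2]=3 ship[0->1]=4 prod=5 -> inv=[10 10 6]
Step 2: demand=4,sold=4 ship[1->2]=3 ship[0->1]=4 prod=5 -> inv=[11 11 5]
Step 3: demand=4,sold=4 ship[1->2]=3 ship[0->1]=4 prod=5 -> inv=[12 12 4]
Step 4: demand=4,sold=4 ship[1->2]=3 ship[0->1]=4 prod=5 -> inv=[13 13 3]
Step 5: demand=4,sold=3 ship[1->2]=3 ship[0->1]=4 prod=5 -> inv=[14 14 3]

14 14 3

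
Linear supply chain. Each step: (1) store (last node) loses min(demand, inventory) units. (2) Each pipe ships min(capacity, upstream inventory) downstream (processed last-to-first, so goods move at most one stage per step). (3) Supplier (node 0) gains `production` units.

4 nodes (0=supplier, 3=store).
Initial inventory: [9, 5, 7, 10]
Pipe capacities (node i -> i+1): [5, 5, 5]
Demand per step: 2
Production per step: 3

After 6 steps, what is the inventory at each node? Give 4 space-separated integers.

Step 1: demand=2,sold=2 ship[2->3]=5 ship[1->2]=5 ship[0->1]=5 prod=3 -> inv=[7 5 7 13]
Step 2: demand=2,sold=2 ship[2->3]=5 ship[1->2]=5 ship[0->1]=5 prod=3 -> inv=[5 5 7 16]
Step 3: demand=2,sold=2 ship[2->3]=5 ship[1->2]=5 ship[0->1]=5 prod=3 -> inv=[3 5 7 19]
Step 4: demand=2,sold=2 ship[2->3]=5 ship[1->2]=5 ship[0->1]=3 prod=3 -> inv=[3 3 7 22]
Step 5: demand=2,sold=2 ship[2->3]=5 ship[1->2]=3 ship[0->1]=3 prod=3 -> inv=[3 3 5 25]
Step 6: demand=2,sold=2 ship[2->3]=5 ship[1->2]=3 ship[0->1]=3 prod=3 -> inv=[3 3 3 28]

3 3 3 28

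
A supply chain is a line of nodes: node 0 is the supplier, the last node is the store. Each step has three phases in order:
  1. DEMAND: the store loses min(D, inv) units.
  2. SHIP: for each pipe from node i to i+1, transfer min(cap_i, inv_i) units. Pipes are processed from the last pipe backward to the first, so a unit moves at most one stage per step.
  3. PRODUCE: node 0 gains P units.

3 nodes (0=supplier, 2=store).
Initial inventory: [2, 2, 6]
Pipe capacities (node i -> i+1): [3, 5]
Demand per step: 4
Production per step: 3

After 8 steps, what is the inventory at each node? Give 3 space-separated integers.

Step 1: demand=4,sold=4 ship[1->2]=2 ship[0->1]=2 prod=3 -> inv=[3 2 4]
Step 2: demand=4,sold=4 ship[1->2]=2 ship[0->1]=3 prod=3 -> inv=[3 3 2]
Step 3: demand=4,sold=2 ship[1->2]=3 ship[0->1]=3 prod=3 -> inv=[3 3 3]
Step 4: demand=4,sold=3 ship[1->2]=3 ship[0->1]=3 prod=3 -> inv=[3 3 3]
Step 5: demand=4,sold=3 ship[1->2]=3 ship[0->1]=3 prod=3 -> inv=[3 3 3]
Step 6: demand=4,sold=3 ship[1->2]=3 ship[0->1]=3 prod=3 -> inv=[3 3 3]
Step 7: demand=4,sold=3 ship[1->2]=3 ship[0->1]=3 prod=3 -> inv=[3 3 3]
Step 8: demand=4,sold=3 ship[1->2]=3 ship[0->1]=3 prod=3 -> inv=[3 3 3]

3 3 3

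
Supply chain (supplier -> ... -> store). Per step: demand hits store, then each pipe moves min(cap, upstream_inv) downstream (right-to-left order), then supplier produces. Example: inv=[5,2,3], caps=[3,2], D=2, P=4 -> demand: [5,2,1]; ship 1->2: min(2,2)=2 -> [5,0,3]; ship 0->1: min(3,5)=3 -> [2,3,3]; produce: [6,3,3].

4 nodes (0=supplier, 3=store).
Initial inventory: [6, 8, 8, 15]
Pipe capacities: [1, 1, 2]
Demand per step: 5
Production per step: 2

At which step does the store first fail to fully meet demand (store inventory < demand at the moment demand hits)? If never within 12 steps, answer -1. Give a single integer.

Step 1: demand=5,sold=5 ship[2->3]=2 ship[1->2]=1 ship[0->1]=1 prod=2 -> [7 8 7 12]
Step 2: demand=5,sold=5 ship[2->3]=2 ship[1->2]=1 ship[0->1]=1 prod=2 -> [8 8 6 9]
Step 3: demand=5,sold=5 ship[2->3]=2 ship[1->2]=1 ship[0->1]=1 prod=2 -> [9 8 5 6]
Step 4: demand=5,sold=5 ship[2->3]=2 ship[1->2]=1 ship[0->1]=1 prod=2 -> [10 8 4 3]
Step 5: demand=5,sold=3 ship[2->3]=2 ship[1->2]=1 ship[0->1]=1 prod=2 -> [11 8 3 2]
Step 6: demand=5,sold=2 ship[2->3]=2 ship[1->2]=1 ship[0->1]=1 prod=2 -> [12 8 2 2]
Step 7: demand=5,sold=2 ship[2->3]=2 ship[1->2]=1 ship[0->1]=1 prod=2 -> [13 8 1 2]
Step 8: demand=5,sold=2 ship[2->3]=1 ship[1->2]=1 ship[0->1]=1 prod=2 -> [14 8 1 1]
Step 9: demand=5,sold=1 ship[2->3]=1 ship[1->2]=1 ship[0->1]=1 prod=2 -> [15 8 1 1]
Step 10: demand=5,sold=1 ship[2->3]=1 ship[1->2]=1 ship[0->1]=1 prod=2 -> [16 8 1 1]
Step 11: demand=5,sold=1 ship[2->3]=1 ship[1->2]=1 ship[0->1]=1 prod=2 -> [17 8 1 1]
Step 12: demand=5,sold=1 ship[2->3]=1 ship[1->2]=1 ship[0->1]=1 prod=2 -> [18 8 1 1]
First stockout at step 5

5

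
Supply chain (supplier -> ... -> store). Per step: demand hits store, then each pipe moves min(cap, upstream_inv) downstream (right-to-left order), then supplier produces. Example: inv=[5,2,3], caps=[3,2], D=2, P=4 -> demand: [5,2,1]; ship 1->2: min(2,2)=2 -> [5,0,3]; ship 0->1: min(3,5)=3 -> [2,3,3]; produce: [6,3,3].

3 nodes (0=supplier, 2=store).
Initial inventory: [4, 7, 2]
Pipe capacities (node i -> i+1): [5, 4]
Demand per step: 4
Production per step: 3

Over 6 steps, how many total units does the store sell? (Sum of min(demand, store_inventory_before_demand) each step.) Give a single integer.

Step 1: sold=2 (running total=2) -> [3 7 4]
Step 2: sold=4 (running total=6) -> [3 6 4]
Step 3: sold=4 (running total=10) -> [3 5 4]
Step 4: sold=4 (running total=14) -> [3 4 4]
Step 5: sold=4 (running total=18) -> [3 3 4]
Step 6: sold=4 (running total=22) -> [3 3 3]

Answer: 22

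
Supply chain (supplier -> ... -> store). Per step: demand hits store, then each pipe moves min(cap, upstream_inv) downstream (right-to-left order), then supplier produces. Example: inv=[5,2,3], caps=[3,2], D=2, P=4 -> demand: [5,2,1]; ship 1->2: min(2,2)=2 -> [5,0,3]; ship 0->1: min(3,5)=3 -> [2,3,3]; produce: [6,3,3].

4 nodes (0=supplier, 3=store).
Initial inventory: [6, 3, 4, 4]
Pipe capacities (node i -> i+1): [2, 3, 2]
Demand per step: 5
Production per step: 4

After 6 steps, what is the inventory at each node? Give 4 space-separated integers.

Step 1: demand=5,sold=4 ship[2->3]=2 ship[1->2]=3 ship[0->1]=2 prod=4 -> inv=[8 2 5 2]
Step 2: demand=5,sold=2 ship[2->3]=2 ship[1->2]=2 ship[0->1]=2 prod=4 -> inv=[10 2 5 2]
Step 3: demand=5,sold=2 ship[2->3]=2 ship[1->2]=2 ship[0->1]=2 prod=4 -> inv=[12 2 5 2]
Step 4: demand=5,sold=2 ship[2->3]=2 ship[1->2]=2 ship[0->1]=2 prod=4 -> inv=[14 2 5 2]
Step 5: demand=5,sold=2 ship[2->3]=2 ship[1->2]=2 ship[0->1]=2 prod=4 -> inv=[16 2 5 2]
Step 6: demand=5,sold=2 ship[2->3]=2 ship[1->2]=2 ship[0->1]=2 prod=4 -> inv=[18 2 5 2]

18 2 5 2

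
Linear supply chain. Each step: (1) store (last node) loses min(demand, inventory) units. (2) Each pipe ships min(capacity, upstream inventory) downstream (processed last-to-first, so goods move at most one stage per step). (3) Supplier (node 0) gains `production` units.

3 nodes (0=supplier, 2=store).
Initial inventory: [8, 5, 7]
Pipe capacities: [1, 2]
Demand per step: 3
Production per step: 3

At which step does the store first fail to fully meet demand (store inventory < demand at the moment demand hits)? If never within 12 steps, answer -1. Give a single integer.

Step 1: demand=3,sold=3 ship[1->2]=2 ship[0->1]=1 prod=3 -> [10 4 6]
Step 2: demand=3,sold=3 ship[1->2]=2 ship[0->1]=1 prod=3 -> [12 3 5]
Step 3: demand=3,sold=3 ship[1->2]=2 ship[0->1]=1 prod=3 -> [14 2 4]
Step 4: demand=3,sold=3 ship[1->2]=2 ship[0->1]=1 prod=3 -> [16 1 3]
Step 5: demand=3,sold=3 ship[1->2]=1 ship[0->1]=1 prod=3 -> [18 1 1]
Step 6: demand=3,sold=1 ship[1->2]=1 ship[0->1]=1 prod=3 -> [20 1 1]
Step 7: demand=3,sold=1 ship[1->2]=1 ship[0->1]=1 prod=3 -> [22 1 1]
Step 8: demand=3,sold=1 ship[1->2]=1 ship[0->1]=1 prod=3 -> [24 1 1]
Step 9: demand=3,sold=1 ship[1->2]=1 ship[0->1]=1 prod=3 -> [26 1 1]
Step 10: demand=3,sold=1 ship[1->2]=1 ship[0->1]=1 prod=3 -> [28 1 1]
Step 11: demand=3,sold=1 ship[1->2]=1 ship[0->1]=1 prod=3 -> [30 1 1]
Step 12: demand=3,sold=1 ship[1->2]=1 ship[0->1]=1 prod=3 -> [32 1 1]
First stockout at step 6

6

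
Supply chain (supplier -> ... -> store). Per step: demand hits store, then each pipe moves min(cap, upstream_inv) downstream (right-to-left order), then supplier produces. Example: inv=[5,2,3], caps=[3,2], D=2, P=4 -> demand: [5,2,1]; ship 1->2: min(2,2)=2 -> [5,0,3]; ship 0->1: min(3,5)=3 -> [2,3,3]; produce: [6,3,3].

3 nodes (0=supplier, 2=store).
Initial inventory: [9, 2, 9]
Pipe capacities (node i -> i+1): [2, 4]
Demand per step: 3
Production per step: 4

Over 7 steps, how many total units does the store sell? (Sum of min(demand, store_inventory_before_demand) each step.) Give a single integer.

Step 1: sold=3 (running total=3) -> [11 2 8]
Step 2: sold=3 (running total=6) -> [13 2 7]
Step 3: sold=3 (running total=9) -> [15 2 6]
Step 4: sold=3 (running total=12) -> [17 2 5]
Step 5: sold=3 (running total=15) -> [19 2 4]
Step 6: sold=3 (running total=18) -> [21 2 3]
Step 7: sold=3 (running total=21) -> [23 2 2]

Answer: 21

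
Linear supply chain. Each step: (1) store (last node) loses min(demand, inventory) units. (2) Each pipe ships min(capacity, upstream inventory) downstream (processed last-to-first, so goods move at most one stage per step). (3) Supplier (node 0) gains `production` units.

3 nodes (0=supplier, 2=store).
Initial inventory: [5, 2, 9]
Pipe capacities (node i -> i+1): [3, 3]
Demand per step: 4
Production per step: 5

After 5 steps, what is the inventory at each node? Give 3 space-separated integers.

Step 1: demand=4,sold=4 ship[1->2]=2 ship[0->1]=3 prod=5 -> inv=[7 3 7]
Step 2: demand=4,sold=4 ship[1->2]=3 ship[0->1]=3 prod=5 -> inv=[9 3 6]
Step 3: demand=4,sold=4 ship[1->2]=3 ship[0->1]=3 prod=5 -> inv=[11 3 5]
Step 4: demand=4,sold=4 ship[1->2]=3 ship[0->1]=3 prod=5 -> inv=[13 3 4]
Step 5: demand=4,sold=4 ship[1->2]=3 ship[0->1]=3 prod=5 -> inv=[15 3 3]

15 3 3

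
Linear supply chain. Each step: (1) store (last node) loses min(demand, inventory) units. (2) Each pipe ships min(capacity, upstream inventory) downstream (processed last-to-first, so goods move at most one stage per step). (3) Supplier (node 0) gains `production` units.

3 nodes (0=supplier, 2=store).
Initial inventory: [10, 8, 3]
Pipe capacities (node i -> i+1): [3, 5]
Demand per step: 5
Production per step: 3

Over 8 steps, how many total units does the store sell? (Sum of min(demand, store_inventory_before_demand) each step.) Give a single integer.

Step 1: sold=3 (running total=3) -> [10 6 5]
Step 2: sold=5 (running total=8) -> [10 4 5]
Step 3: sold=5 (running total=13) -> [10 3 4]
Step 4: sold=4 (running total=17) -> [10 3 3]
Step 5: sold=3 (running total=20) -> [10 3 3]
Step 6: sold=3 (running total=23) -> [10 3 3]
Step 7: sold=3 (running total=26) -> [10 3 3]
Step 8: sold=3 (running total=29) -> [10 3 3]

Answer: 29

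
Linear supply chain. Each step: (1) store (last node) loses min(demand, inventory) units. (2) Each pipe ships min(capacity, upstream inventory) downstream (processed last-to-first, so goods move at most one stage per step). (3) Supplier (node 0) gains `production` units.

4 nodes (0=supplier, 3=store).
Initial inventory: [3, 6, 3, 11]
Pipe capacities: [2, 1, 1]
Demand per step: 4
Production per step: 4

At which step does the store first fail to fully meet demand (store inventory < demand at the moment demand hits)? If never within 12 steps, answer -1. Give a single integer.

Step 1: demand=4,sold=4 ship[2->3]=1 ship[1->2]=1 ship[0->1]=2 prod=4 -> [5 7 3 8]
Step 2: demand=4,sold=4 ship[2->3]=1 ship[1->2]=1 ship[0->1]=2 prod=4 -> [7 8 3 5]
Step 3: demand=4,sold=4 ship[2->3]=1 ship[1->2]=1 ship[0->1]=2 prod=4 -> [9 9 3 2]
Step 4: demand=4,sold=2 ship[2->3]=1 ship[1->2]=1 ship[0->1]=2 prod=4 -> [11 10 3 1]
Step 5: demand=4,sold=1 ship[2->3]=1 ship[1->2]=1 ship[0->1]=2 prod=4 -> [13 11 3 1]
Step 6: demand=4,sold=1 ship[2->3]=1 ship[1->2]=1 ship[0->1]=2 prod=4 -> [15 12 3 1]
Step 7: demand=4,sold=1 ship[2->3]=1 ship[1->2]=1 ship[0->1]=2 prod=4 -> [17 13 3 1]
Step 8: demand=4,sold=1 ship[2->3]=1 ship[1->2]=1 ship[0->1]=2 prod=4 -> [19 14 3 1]
Step 9: demand=4,sold=1 ship[2->3]=1 ship[1->2]=1 ship[0->1]=2 prod=4 -> [21 15 3 1]
Step 10: demand=4,sold=1 ship[2->3]=1 ship[1->2]=1 ship[0->1]=2 prod=4 -> [23 16 3 1]
Step 11: demand=4,sold=1 ship[2->3]=1 ship[1->2]=1 ship[0->1]=2 prod=4 -> [25 17 3 1]
Step 12: demand=4,sold=1 ship[2->3]=1 ship[1->2]=1 ship[0->1]=2 prod=4 -> [27 18 3 1]
First stockout at step 4

4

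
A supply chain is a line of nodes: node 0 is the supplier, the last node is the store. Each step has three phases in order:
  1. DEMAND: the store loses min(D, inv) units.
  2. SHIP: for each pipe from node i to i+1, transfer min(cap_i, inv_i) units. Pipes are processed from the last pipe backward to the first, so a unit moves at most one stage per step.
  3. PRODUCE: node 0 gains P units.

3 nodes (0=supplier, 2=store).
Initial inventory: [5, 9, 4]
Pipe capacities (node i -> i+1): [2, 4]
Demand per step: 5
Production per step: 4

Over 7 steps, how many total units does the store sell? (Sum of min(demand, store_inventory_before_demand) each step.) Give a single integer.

Step 1: sold=4 (running total=4) -> [7 7 4]
Step 2: sold=4 (running total=8) -> [9 5 4]
Step 3: sold=4 (running total=12) -> [11 3 4]
Step 4: sold=4 (running total=16) -> [13 2 3]
Step 5: sold=3 (running total=19) -> [15 2 2]
Step 6: sold=2 (running total=21) -> [17 2 2]
Step 7: sold=2 (running total=23) -> [19 2 2]

Answer: 23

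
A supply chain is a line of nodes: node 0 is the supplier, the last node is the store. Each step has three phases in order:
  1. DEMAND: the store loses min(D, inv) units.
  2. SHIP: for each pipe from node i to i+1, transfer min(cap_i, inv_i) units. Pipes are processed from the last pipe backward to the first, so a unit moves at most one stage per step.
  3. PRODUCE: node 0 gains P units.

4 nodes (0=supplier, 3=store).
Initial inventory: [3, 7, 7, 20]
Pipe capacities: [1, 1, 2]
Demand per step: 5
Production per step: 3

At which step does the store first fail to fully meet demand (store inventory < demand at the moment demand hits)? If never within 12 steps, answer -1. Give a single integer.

Step 1: demand=5,sold=5 ship[2->3]=2 ship[1->2]=1 ship[0->1]=1 prod=3 -> [5 7 6 17]
Step 2: demand=5,sold=5 ship[2->3]=2 ship[1->2]=1 ship[0->1]=1 prod=3 -> [7 7 5 14]
Step 3: demand=5,sold=5 ship[2->3]=2 ship[1->2]=1 ship[0->1]=1 prod=3 -> [9 7 4 11]
Step 4: demand=5,sold=5 ship[2->3]=2 ship[1->2]=1 ship[0->1]=1 prod=3 -> [11 7 3 8]
Step 5: demand=5,sold=5 ship[2->3]=2 ship[1->2]=1 ship[0->1]=1 prod=3 -> [13 7 2 5]
Step 6: demand=5,sold=5 ship[2->3]=2 ship[1->2]=1 ship[0->1]=1 prod=3 -> [15 7 1 2]
Step 7: demand=5,sold=2 ship[2->3]=1 ship[1->2]=1 ship[0->1]=1 prod=3 -> [17 7 1 1]
Step 8: demand=5,sold=1 ship[2->3]=1 ship[1->2]=1 ship[0->1]=1 prod=3 -> [19 7 1 1]
Step 9: demand=5,sold=1 ship[2->3]=1 ship[1->2]=1 ship[0->1]=1 prod=3 -> [21 7 1 1]
Step 10: demand=5,sold=1 ship[2->3]=1 ship[1->2]=1 ship[0->1]=1 prod=3 -> [23 7 1 1]
Step 11: demand=5,sold=1 ship[2->3]=1 ship[1->2]=1 ship[0->1]=1 prod=3 -> [25 7 1 1]
Step 12: demand=5,sold=1 ship[2->3]=1 ship[1->2]=1 ship[0->1]=1 prod=3 -> [27 7 1 1]
First stockout at step 7

7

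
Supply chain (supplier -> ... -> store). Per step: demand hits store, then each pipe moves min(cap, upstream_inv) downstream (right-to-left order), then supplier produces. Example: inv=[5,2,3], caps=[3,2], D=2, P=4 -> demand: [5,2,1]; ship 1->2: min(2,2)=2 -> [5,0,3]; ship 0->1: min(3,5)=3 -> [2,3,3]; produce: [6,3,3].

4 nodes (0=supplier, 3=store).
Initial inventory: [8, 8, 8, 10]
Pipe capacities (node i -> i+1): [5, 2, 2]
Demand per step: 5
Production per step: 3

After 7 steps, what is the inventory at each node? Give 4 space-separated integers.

Step 1: demand=5,sold=5 ship[2->3]=2 ship[1->2]=2 ship[0->1]=5 prod=3 -> inv=[6 11 8 7]
Step 2: demand=5,sold=5 ship[2->3]=2 ship[1->2]=2 ship[0->1]=5 prod=3 -> inv=[4 14 8 4]
Step 3: demand=5,sold=4 ship[2->3]=2 ship[1->2]=2 ship[0->1]=4 prod=3 -> inv=[3 16 8 2]
Step 4: demand=5,sold=2 ship[2->3]=2 ship[1->2]=2 ship[0->1]=3 prod=3 -> inv=[3 17 8 2]
Step 5: demand=5,sold=2 ship[2->3]=2 ship[1->2]=2 ship[0->1]=3 prod=3 -> inv=[3 18 8 2]
Step 6: demand=5,sold=2 ship[2->3]=2 ship[1->2]=2 ship[0->1]=3 prod=3 -> inv=[3 19 8 2]
Step 7: demand=5,sold=2 ship[2->3]=2 ship[1->2]=2 ship[0->1]=3 prod=3 -> inv=[3 20 8 2]

3 20 8 2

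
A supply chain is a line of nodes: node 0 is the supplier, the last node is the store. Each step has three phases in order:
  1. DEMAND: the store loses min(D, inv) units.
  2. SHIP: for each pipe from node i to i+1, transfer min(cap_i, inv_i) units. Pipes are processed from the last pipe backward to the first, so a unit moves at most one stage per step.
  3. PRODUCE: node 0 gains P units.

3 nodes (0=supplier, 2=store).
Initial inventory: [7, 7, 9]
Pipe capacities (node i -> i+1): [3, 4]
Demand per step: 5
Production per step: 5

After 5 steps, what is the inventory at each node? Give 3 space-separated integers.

Step 1: demand=5,sold=5 ship[1->2]=4 ship[0->1]=3 prod=5 -> inv=[9 6 8]
Step 2: demand=5,sold=5 ship[1->2]=4 ship[0->1]=3 prod=5 -> inv=[11 5 7]
Step 3: demand=5,sold=5 ship[1->2]=4 ship[0->1]=3 prod=5 -> inv=[13 4 6]
Step 4: demand=5,sold=5 ship[1->2]=4 ship[0->1]=3 prod=5 -> inv=[15 3 5]
Step 5: demand=5,sold=5 ship[1->2]=3 ship[0->1]=3 prod=5 -> inv=[17 3 3]

17 3 3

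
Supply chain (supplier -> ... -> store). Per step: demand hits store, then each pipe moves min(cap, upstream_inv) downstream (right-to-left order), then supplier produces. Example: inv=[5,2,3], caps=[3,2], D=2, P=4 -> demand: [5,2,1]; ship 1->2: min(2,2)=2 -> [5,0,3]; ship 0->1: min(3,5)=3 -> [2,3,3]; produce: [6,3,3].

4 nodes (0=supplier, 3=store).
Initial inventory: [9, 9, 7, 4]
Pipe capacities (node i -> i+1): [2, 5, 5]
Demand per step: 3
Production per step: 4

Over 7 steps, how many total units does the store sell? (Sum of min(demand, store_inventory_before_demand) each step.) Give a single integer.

Answer: 21

Derivation:
Step 1: sold=3 (running total=3) -> [11 6 7 6]
Step 2: sold=3 (running total=6) -> [13 3 7 8]
Step 3: sold=3 (running total=9) -> [15 2 5 10]
Step 4: sold=3 (running total=12) -> [17 2 2 12]
Step 5: sold=3 (running total=15) -> [19 2 2 11]
Step 6: sold=3 (running total=18) -> [21 2 2 10]
Step 7: sold=3 (running total=21) -> [23 2 2 9]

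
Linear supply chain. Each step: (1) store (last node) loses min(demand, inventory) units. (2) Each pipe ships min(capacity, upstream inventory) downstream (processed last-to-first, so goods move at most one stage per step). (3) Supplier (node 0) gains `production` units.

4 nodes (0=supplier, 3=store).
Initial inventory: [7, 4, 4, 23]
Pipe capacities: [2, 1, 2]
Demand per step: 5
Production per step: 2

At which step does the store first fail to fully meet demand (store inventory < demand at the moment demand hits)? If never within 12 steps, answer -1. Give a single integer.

Step 1: demand=5,sold=5 ship[2->3]=2 ship[1->2]=1 ship[0->1]=2 prod=2 -> [7 5 3 20]
Step 2: demand=5,sold=5 ship[2->3]=2 ship[1->2]=1 ship[0->1]=2 prod=2 -> [7 6 2 17]
Step 3: demand=5,sold=5 ship[2->3]=2 ship[1->2]=1 ship[0->1]=2 prod=2 -> [7 7 1 14]
Step 4: demand=5,sold=5 ship[2->3]=1 ship[1->2]=1 ship[0->1]=2 prod=2 -> [7 8 1 10]
Step 5: demand=5,sold=5 ship[2->3]=1 ship[1->2]=1 ship[0->1]=2 prod=2 -> [7 9 1 6]
Step 6: demand=5,sold=5 ship[2->3]=1 ship[1->2]=1 ship[0->1]=2 prod=2 -> [7 10 1 2]
Step 7: demand=5,sold=2 ship[2->3]=1 ship[1->2]=1 ship[0->1]=2 prod=2 -> [7 11 1 1]
Step 8: demand=5,sold=1 ship[2->3]=1 ship[1->2]=1 ship[0->1]=2 prod=2 -> [7 12 1 1]
Step 9: demand=5,sold=1 ship[2->3]=1 ship[1->2]=1 ship[0->1]=2 prod=2 -> [7 13 1 1]
Step 10: demand=5,sold=1 ship[2->3]=1 ship[1->2]=1 ship[0->1]=2 prod=2 -> [7 14 1 1]
Step 11: demand=5,sold=1 ship[2->3]=1 ship[1->2]=1 ship[0->1]=2 prod=2 -> [7 15 1 1]
Step 12: demand=5,sold=1 ship[2->3]=1 ship[1->2]=1 ship[0->1]=2 prod=2 -> [7 16 1 1]
First stockout at step 7

7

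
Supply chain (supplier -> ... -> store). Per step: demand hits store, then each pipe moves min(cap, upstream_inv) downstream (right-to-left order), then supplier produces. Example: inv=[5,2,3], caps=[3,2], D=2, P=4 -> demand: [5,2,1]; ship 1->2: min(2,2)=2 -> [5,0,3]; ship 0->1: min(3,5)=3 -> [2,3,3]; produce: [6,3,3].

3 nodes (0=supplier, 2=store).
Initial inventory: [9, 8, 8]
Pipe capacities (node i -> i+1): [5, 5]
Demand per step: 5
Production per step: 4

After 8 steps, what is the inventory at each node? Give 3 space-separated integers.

Step 1: demand=5,sold=5 ship[1->2]=5 ship[0->1]=5 prod=4 -> inv=[8 8 8]
Step 2: demand=5,sold=5 ship[1->2]=5 ship[0->1]=5 prod=4 -> inv=[7 8 8]
Step 3: demand=5,sold=5 ship[1->2]=5 ship[0->1]=5 prod=4 -> inv=[6 8 8]
Step 4: demand=5,sold=5 ship[1->2]=5 ship[0->1]=5 prod=4 -> inv=[5 8 8]
Step 5: demand=5,sold=5 ship[1->2]=5 ship[0->1]=5 prod=4 -> inv=[4 8 8]
Step 6: demand=5,sold=5 ship[1->2]=5 ship[0->1]=4 prod=4 -> inv=[4 7 8]
Step 7: demand=5,sold=5 ship[1->2]=5 ship[0->1]=4 prod=4 -> inv=[4 6 8]
Step 8: demand=5,sold=5 ship[1->2]=5 ship[0->1]=4 prod=4 -> inv=[4 5 8]

4 5 8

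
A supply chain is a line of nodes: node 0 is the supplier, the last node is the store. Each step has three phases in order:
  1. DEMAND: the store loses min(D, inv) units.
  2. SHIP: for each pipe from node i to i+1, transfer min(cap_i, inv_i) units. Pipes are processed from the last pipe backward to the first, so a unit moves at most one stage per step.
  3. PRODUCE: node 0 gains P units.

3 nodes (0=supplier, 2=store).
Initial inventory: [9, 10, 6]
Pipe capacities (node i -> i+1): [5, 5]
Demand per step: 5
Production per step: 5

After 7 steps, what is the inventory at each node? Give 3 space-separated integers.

Step 1: demand=5,sold=5 ship[1->2]=5 ship[0->1]=5 prod=5 -> inv=[9 10 6]
Step 2: demand=5,sold=5 ship[1->2]=5 ship[0->1]=5 prod=5 -> inv=[9 10 6]
Step 3: demand=5,sold=5 ship[1->2]=5 ship[0->1]=5 prod=5 -> inv=[9 10 6]
Step 4: demand=5,sold=5 ship[1->2]=5 ship[0->1]=5 prod=5 -> inv=[9 10 6]
Step 5: demand=5,sold=5 ship[1->2]=5 ship[0->1]=5 prod=5 -> inv=[9 10 6]
Step 6: demand=5,sold=5 ship[1->2]=5 ship[0->1]=5 prod=5 -> inv=[9 10 6]
Step 7: demand=5,sold=5 ship[1->2]=5 ship[0->1]=5 prod=5 -> inv=[9 10 6]

9 10 6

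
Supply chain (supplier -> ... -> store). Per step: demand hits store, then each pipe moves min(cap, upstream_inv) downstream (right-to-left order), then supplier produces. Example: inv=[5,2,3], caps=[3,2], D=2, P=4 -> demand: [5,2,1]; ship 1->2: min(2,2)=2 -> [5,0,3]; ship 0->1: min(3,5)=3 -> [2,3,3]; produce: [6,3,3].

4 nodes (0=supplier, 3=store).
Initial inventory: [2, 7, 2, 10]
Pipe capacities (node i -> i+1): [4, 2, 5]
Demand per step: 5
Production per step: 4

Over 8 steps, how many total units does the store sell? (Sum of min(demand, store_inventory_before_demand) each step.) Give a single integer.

Answer: 24

Derivation:
Step 1: sold=5 (running total=5) -> [4 7 2 7]
Step 2: sold=5 (running total=10) -> [4 9 2 4]
Step 3: sold=4 (running total=14) -> [4 11 2 2]
Step 4: sold=2 (running total=16) -> [4 13 2 2]
Step 5: sold=2 (running total=18) -> [4 15 2 2]
Step 6: sold=2 (running total=20) -> [4 17 2 2]
Step 7: sold=2 (running total=22) -> [4 19 2 2]
Step 8: sold=2 (running total=24) -> [4 21 2 2]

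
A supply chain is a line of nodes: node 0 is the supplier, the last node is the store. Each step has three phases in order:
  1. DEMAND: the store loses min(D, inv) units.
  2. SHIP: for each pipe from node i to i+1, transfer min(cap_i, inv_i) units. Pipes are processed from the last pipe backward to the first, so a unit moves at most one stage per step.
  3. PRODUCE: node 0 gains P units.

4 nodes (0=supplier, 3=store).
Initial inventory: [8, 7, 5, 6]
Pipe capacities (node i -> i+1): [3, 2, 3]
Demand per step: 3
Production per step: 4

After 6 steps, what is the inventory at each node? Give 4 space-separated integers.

Step 1: demand=3,sold=3 ship[2->3]=3 ship[1->2]=2 ship[0->1]=3 prod=4 -> inv=[9 8 4 6]
Step 2: demand=3,sold=3 ship[2->3]=3 ship[1->2]=2 ship[0->1]=3 prod=4 -> inv=[10 9 3 6]
Step 3: demand=3,sold=3 ship[2->3]=3 ship[1->2]=2 ship[0->1]=3 prod=4 -> inv=[11 10 2 6]
Step 4: demand=3,sold=3 ship[2->3]=2 ship[1->2]=2 ship[0->1]=3 prod=4 -> inv=[12 11 2 5]
Step 5: demand=3,sold=3 ship[2->3]=2 ship[1->2]=2 ship[0->1]=3 prod=4 -> inv=[13 12 2 4]
Step 6: demand=3,sold=3 ship[2->3]=2 ship[1->2]=2 ship[0->1]=3 prod=4 -> inv=[14 13 2 3]

14 13 2 3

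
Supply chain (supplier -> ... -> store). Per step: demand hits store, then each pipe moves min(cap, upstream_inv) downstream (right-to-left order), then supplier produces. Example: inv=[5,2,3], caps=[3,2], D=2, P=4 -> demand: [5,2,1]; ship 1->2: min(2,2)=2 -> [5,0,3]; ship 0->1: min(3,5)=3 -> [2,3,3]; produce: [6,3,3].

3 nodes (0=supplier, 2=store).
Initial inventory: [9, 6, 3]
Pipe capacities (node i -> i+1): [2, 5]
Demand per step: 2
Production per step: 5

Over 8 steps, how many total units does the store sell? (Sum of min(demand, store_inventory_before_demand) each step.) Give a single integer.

Step 1: sold=2 (running total=2) -> [12 3 6]
Step 2: sold=2 (running total=4) -> [15 2 7]
Step 3: sold=2 (running total=6) -> [18 2 7]
Step 4: sold=2 (running total=8) -> [21 2 7]
Step 5: sold=2 (running total=10) -> [24 2 7]
Step 6: sold=2 (running total=12) -> [27 2 7]
Step 7: sold=2 (running total=14) -> [30 2 7]
Step 8: sold=2 (running total=16) -> [33 2 7]

Answer: 16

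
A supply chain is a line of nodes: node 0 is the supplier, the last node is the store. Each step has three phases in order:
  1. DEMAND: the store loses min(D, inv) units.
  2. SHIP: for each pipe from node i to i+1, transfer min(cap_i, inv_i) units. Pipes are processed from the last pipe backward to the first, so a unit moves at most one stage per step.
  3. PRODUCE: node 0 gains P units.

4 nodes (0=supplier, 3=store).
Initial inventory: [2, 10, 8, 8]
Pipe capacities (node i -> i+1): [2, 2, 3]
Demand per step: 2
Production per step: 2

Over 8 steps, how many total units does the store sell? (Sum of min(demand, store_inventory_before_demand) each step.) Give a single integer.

Answer: 16

Derivation:
Step 1: sold=2 (running total=2) -> [2 10 7 9]
Step 2: sold=2 (running total=4) -> [2 10 6 10]
Step 3: sold=2 (running total=6) -> [2 10 5 11]
Step 4: sold=2 (running total=8) -> [2 10 4 12]
Step 5: sold=2 (running total=10) -> [2 10 3 13]
Step 6: sold=2 (running total=12) -> [2 10 2 14]
Step 7: sold=2 (running total=14) -> [2 10 2 14]
Step 8: sold=2 (running total=16) -> [2 10 2 14]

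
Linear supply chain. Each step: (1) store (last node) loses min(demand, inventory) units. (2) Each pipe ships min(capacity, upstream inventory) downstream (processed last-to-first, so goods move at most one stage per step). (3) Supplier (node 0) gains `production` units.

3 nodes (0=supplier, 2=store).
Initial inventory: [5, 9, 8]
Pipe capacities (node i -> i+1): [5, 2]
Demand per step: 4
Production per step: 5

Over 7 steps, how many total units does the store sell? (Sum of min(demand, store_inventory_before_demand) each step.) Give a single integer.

Answer: 20

Derivation:
Step 1: sold=4 (running total=4) -> [5 12 6]
Step 2: sold=4 (running total=8) -> [5 15 4]
Step 3: sold=4 (running total=12) -> [5 18 2]
Step 4: sold=2 (running total=14) -> [5 21 2]
Step 5: sold=2 (running total=16) -> [5 24 2]
Step 6: sold=2 (running total=18) -> [5 27 2]
Step 7: sold=2 (running total=20) -> [5 30 2]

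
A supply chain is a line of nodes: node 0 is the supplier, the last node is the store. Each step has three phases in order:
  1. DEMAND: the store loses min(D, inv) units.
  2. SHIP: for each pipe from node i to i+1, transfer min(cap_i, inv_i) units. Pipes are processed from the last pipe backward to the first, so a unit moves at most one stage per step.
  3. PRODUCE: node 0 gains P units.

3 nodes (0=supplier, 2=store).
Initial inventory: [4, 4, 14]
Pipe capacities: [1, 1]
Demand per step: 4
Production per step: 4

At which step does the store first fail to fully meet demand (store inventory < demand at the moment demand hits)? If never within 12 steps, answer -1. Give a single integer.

Step 1: demand=4,sold=4 ship[1->2]=1 ship[0->1]=1 prod=4 -> [7 4 11]
Step 2: demand=4,sold=4 ship[1->2]=1 ship[0->1]=1 prod=4 -> [10 4 8]
Step 3: demand=4,sold=4 ship[1->2]=1 ship[0->1]=1 prod=4 -> [13 4 5]
Step 4: demand=4,sold=4 ship[1->2]=1 ship[0->1]=1 prod=4 -> [16 4 2]
Step 5: demand=4,sold=2 ship[1->2]=1 ship[0->1]=1 prod=4 -> [19 4 1]
Step 6: demand=4,sold=1 ship[1->2]=1 ship[0->1]=1 prod=4 -> [22 4 1]
Step 7: demand=4,sold=1 ship[1->2]=1 ship[0->1]=1 prod=4 -> [25 4 1]
Step 8: demand=4,sold=1 ship[1->2]=1 ship[0->1]=1 prod=4 -> [28 4 1]
Step 9: demand=4,sold=1 ship[1->2]=1 ship[0->1]=1 prod=4 -> [31 4 1]
Step 10: demand=4,sold=1 ship[1->2]=1 ship[0->1]=1 prod=4 -> [34 4 1]
Step 11: demand=4,sold=1 ship[1->2]=1 ship[0->1]=1 prod=4 -> [37 4 1]
Step 12: demand=4,sold=1 ship[1->2]=1 ship[0->1]=1 prod=4 -> [40 4 1]
First stockout at step 5

5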